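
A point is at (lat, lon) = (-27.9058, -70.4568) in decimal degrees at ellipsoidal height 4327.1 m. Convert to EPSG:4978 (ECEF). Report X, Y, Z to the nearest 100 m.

X 1888200 m, Y -5319300 m, Z -2969300 m

WGS84: a = 6378137 m, e² = 0.006694380; N(φ) = a/√(1−e²sin²φ) = 6382818.442 m.
X = (N+h)·cosφ·cosλ = 1888162.993 m; Y = (N+h)·cosφ·sinλ = -5319258.502 m; Z = (N(1−e²)+h)·sinφ = -2969309.222 m.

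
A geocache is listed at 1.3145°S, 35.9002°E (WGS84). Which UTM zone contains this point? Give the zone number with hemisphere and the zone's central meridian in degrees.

Zone 36S, central meridian 33°

UTM zone = ⌊(λ + 180)/6⌋ + 1; 35.9002° ∈ [30°, 36°) → zone 36.
Hemisphere: S (φ < 0).
Central meridian λ₀ = 6×36 − 183 = 33°.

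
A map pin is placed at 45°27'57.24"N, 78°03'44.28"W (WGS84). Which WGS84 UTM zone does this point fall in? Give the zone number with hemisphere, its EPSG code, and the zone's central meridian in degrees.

Zone 17N (EPSG:32617), central meridian -81°

UTM zone = ⌊(λ + 180)/6⌋ + 1; -78.0623° ∈ [-84°, -78°) → zone 17.
Hemisphere: N (φ ≥ 0).
Central meridian λ₀ = 6×17 − 183 = -81°.
EPSG code: 32617.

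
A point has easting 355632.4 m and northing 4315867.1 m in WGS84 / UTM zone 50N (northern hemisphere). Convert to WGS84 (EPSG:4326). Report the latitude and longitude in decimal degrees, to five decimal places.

Zone 50N: λ₀ = 117°, k₀ = 0.9996, false easting 500000 m.
Meridian distance M = (N − FN)/k₀ = 4317594.1 m.
Inverse transverse Mercator on WGS84 gives φ = 38.97989964°, λ = 115.33329995°.

lat 38.97990°, lon 115.33330°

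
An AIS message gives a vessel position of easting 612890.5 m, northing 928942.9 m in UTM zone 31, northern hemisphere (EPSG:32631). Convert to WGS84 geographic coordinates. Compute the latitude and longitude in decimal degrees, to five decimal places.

Zone 31N: λ₀ = 3°, k₀ = 0.9996, false easting 500000 m.
Meridian distance M = (N − FN)/k₀ = 929314.6 m.
Inverse transverse Mercator on WGS84 gives φ = 8.40249987°, λ = 4.02540041°.

lat 8.40250°, lon 4.02540°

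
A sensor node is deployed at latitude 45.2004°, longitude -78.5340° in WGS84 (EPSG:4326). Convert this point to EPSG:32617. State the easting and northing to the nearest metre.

E 693679 m, N 5008171 m

Zone 17 central meridian λ₀ = 6×17 − 183 = -81°; Δλ = +2.4660°.
Transverse Mercator on WGS84 with k₀ = 0.9996 gives E = 693679.476 m, N = 5008171.094 m.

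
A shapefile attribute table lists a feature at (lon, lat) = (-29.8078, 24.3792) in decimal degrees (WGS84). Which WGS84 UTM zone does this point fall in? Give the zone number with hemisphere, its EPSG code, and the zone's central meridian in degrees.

UTM zone = ⌊(λ + 180)/6⌋ + 1; -29.8078° ∈ [-30°, -24°) → zone 26.
Hemisphere: N (φ ≥ 0).
Central meridian λ₀ = 6×26 − 183 = -27°.
EPSG code: 32626.

Zone 26N (EPSG:32626), central meridian -27°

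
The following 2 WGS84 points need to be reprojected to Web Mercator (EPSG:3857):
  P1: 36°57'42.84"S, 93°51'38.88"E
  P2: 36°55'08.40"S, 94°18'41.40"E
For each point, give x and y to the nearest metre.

P1: x 10448536 m, y -4433797 m; P2: x 10498708 m, y -4427822 m

Web Mercator: x = R·λ, y = R·ln tan(π/4+φ/2), R = 6378137 m.
P1 (-36.9619°, 93.8608°) → (10448536.461, -4433797.468) m.
P2 (-36.9190°, 94.3115°) → (10498708.156, -4427822.438) m.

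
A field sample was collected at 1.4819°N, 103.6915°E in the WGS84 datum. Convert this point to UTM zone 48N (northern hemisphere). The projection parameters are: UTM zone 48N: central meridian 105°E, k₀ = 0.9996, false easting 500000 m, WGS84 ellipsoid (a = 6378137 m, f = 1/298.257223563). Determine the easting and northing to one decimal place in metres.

Zone 48 central meridian λ₀ = 6×48 − 183 = 105°; Δλ = -1.3085°.
Transverse Mercator on WGS84 with k₀ = 0.9996 gives E = 354432.360 m, N = 163837.834 m.

E 354432.4 m, N 163837.8 m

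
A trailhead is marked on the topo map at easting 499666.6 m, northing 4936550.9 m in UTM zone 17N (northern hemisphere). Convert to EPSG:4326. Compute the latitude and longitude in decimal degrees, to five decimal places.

lat 44.58230°, lon -81.00420°

Zone 17N: λ₀ = -81°, k₀ = 0.9996, false easting 500000 m.
Meridian distance M = (N − FN)/k₀ = 4938526.3 m.
Inverse transverse Mercator on WGS84 gives φ = 44.58229966°, λ = -81.00419974°.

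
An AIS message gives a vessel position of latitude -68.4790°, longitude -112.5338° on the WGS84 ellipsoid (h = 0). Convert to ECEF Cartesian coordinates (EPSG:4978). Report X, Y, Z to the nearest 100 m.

X -899300 m, Y -2167400 m, Z -5910900 m

WGS84: a = 6378137 m, e² = 0.006694380; N(φ) = a/√(1−e²sin²φ) = 6396693.524 m.
X = (N+h)·cosφ·cosλ = -899274.999 m; Y = (N+h)·cosφ·sinλ = -2167424.559 m; Z = (N(1−e²)+h)·sinφ = -5910899.876 m.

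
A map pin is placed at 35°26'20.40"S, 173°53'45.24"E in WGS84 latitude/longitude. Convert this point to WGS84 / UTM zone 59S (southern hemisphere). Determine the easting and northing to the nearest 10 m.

Zone 59 central meridian λ₀ = 6×59 − 183 = 171°; Δλ = +2.8959°.
Transverse Mercator on WGS84 with k₀ = 0.9996 gives E = 762873.527 m, N = 6074417.841 m.

E 762870 m, N 6074420 m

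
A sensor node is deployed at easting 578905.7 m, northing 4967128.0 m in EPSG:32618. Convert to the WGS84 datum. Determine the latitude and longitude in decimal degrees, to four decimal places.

lat 44.8532°, lon -74.0014°

Zone 18N: λ₀ = -75°, k₀ = 0.9996, false easting 500000 m.
Meridian distance M = (N − FN)/k₀ = 4969115.6 m.
Inverse transverse Mercator on WGS84 gives φ = 44.85320011°, λ = -74.00139997°.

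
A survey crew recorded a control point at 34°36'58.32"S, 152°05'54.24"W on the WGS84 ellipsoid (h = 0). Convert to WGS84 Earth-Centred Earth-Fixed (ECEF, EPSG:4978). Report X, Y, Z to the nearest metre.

X -4643882 m, Y -2458975 m, Z -3602908 m

WGS84: a = 6378137 m, e² = 0.006694380; N(φ) = a/√(1−e²sin²φ) = 6385037.684 m.
X = (N+h)·cosφ·cosλ = -4643882.322 m; Y = (N+h)·cosφ·sinλ = -2458975.161 m; Z = (N(1−e²)+h)·sinφ = -3602907.811 m.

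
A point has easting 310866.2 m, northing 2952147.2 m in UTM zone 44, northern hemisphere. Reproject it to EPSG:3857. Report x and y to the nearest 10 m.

Unproject from UTM 44N (λ₀ = 81°) → φ = 26.67770018°, λ = 79.09930000°.
Web Mercator (R = 6378137 m): x = 8805293.798 m, y = 3083262.030 m.

x 8805290 m, y 3083260 m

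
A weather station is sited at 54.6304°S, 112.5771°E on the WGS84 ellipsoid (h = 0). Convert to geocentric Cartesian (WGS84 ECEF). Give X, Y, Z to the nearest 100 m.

WGS84: a = 6378137 m, e² = 0.006694380; N(φ) = a/√(1−e²sin²φ) = 6392380.142 m.
X = (N+h)·cosφ·cosλ = -1420611.899 m; Y = (N+h)·cosφ·sinλ = 3416649.248 m; Z = (N(1−e²)+h)·sinφ = -5177675.802 m.

X -1420600 m, Y 3416600 m, Z -5177700 m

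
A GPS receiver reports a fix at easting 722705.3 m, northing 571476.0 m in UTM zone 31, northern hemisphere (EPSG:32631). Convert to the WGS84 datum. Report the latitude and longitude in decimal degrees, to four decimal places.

lat 5.1670°, lon 5.0091°

Zone 31N: λ₀ = 3°, k₀ = 0.9996, false easting 500000 m.
Meridian distance M = (N − FN)/k₀ = 571704.7 m.
Inverse transverse Mercator on WGS84 gives φ = 5.16699977°, λ = 5.00909984°.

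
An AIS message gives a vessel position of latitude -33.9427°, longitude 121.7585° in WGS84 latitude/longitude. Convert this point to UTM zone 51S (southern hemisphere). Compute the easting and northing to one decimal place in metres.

Zone 51 central meridian λ₀ = 6×51 − 183 = 123°; Δλ = -1.2415°.
Transverse Mercator on WGS84 with k₀ = 0.9996 gives E = 385269.834 m, N = 6243503.191 m.

E 385269.8 m, N 6243503.2 m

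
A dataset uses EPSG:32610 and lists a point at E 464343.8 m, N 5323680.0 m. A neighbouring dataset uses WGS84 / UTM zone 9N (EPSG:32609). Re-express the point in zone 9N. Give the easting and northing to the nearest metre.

UTM 10N → geographic: φ = 48.06540010°, λ = -123.47859976°.
UTM 9N (λ₀ = -129°) forward: E = 911282.718 m, N = 5338332.950 m.

E 911283 m, N 5338333 m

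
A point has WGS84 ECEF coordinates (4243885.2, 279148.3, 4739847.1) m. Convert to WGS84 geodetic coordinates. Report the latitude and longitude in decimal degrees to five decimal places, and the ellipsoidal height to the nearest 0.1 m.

lat 48.28960°, lon 3.76330°, h 1988.3 m

λ = atan2(Y, X) = 3.76329991°; p = √(X²+Y²) = 4253056.0 m.
Bowring's method on WGS84 (a = 6378137 m, b = 6356752.314 m) gives φ = 48.28960000°, h = 1988.311 m.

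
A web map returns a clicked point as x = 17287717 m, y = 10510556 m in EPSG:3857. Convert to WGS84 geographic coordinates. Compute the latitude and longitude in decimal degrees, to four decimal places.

lat 68.2129°, lon 155.2982°

R = 6378137 m. λ = x/R = 155.29820409°.
φ = 2·arctan(exp(y/R)) − 90° = 2·arctan(5.19608) − 90° = 68.21289886°.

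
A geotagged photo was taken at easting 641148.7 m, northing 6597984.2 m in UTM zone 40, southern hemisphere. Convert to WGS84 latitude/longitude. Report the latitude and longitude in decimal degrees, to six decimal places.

Zone 40S: λ₀ = 57°, k₀ = 0.9996, false easting 500000 m, false northing 10000000 m.
Meridian distance M = (N − FN)/k₀ = -3403377.2 m.
Inverse transverse Mercator on WGS84 gives φ = -30.74270045°, λ = 58.47449965°.

lat -30.742700°, lon 58.474500°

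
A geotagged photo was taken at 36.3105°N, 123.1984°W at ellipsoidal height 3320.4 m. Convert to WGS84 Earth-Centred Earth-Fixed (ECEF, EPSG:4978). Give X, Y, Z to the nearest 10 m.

WGS84: a = 6378137 m, e² = 0.006694380; N(φ) = a/√(1−e²sin²φ) = 6385636.271 m.
X = (N+h)·cosφ·cosλ = -2818925.526 m; Y = (N+h)·cosφ·sinλ = -4308032.297 m; Z = (N(1−e²)+h)·sinφ = 3757976.476 m.

X -2818930 m, Y -4308030 m, Z 3757980 m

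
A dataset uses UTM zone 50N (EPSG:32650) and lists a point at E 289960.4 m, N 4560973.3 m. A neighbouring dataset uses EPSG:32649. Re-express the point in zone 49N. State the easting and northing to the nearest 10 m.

UTM 50N → geographic: φ = 41.17289958°, λ = 114.49610004°.
UTM 49N (λ₀ = 111°) forward: E = 793282.216 m, N = 4563845.419 m.

E 793280 m, N 4563850 m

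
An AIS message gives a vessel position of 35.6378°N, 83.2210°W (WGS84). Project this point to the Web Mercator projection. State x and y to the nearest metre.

Web Mercator is spherical with R = a = 6378137 m.
x = R·λ = 6378137 × -1.452480457 = -9264119.343 m.
y = R·ln tan(π/4 + φ/2) = 6378137 × 0.666479410 = 4250896.982 m.

x -9264119 m, y 4250897 m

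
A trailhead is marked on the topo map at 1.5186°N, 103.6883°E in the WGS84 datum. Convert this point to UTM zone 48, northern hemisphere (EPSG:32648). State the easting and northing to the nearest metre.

E 354079 m, N 167896 m

Zone 48 central meridian λ₀ = 6×48 − 183 = 105°; Δλ = -1.3117°.
Transverse Mercator on WGS84 with k₀ = 0.9996 gives E = 354078.738 m, N = 167895.595 m.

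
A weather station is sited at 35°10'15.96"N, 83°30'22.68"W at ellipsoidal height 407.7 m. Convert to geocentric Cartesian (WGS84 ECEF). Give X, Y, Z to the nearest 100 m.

WGS84: a = 6378137 m, e² = 0.006694380; N(φ) = a/√(1−e²sin²φ) = 6385232.348 m.
X = (N+h)·cosφ·cosλ = 590333.434 m; Y = (N+h)·cosφ·sinλ = -5186360.163 m; Z = (N(1−e²)+h)·sinφ = 3653634.781 m.

X 590300 m, Y -5186400 m, Z 3653600 m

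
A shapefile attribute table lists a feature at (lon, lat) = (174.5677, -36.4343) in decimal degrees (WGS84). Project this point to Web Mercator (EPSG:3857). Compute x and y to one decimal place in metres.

Web Mercator is spherical with R = a = 6378137 m.
x = R·λ = 6378137 × 3.046781133 = 19432787.473 m.
y = R·ln tan(π/4 + φ/2) = 6378137 × -0.683670814 = -4360546.117 m.

x 19432787.5 m, y -4360546.1 m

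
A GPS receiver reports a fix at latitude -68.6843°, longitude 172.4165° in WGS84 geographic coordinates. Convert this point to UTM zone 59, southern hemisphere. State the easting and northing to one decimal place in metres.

E 557459.1 m, N 2380177.4 m

Zone 59 central meridian λ₀ = 6×59 − 183 = 171°; Δλ = +1.4165°.
Transverse Mercator on WGS84 with k₀ = 0.9996 gives E = 557459.118 m, N = 2380177.4498 m.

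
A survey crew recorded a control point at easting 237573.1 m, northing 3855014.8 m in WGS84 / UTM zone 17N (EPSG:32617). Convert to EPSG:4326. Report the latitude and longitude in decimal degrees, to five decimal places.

Zone 17N: λ₀ = -81°, k₀ = 0.9996, false easting 500000 m.
Meridian distance M = (N − FN)/k₀ = 3856557.4 m.
Inverse transverse Mercator on WGS84 gives φ = 34.80359959°, λ = -83.86859976°.

lat 34.80360°, lon -83.86860°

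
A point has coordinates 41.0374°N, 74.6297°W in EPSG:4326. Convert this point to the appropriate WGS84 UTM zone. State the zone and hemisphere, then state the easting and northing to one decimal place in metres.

Zone 18N: E 531125.2 m, N 4542974.9 m

Longitude -74.6297° lies in the 6° band [-78°, -72°), giving zone 18; latitude is north of the equator, so 18N.
Zone 18 central meridian λ₀ = 6×18 − 183 = -75°; Δλ = +0.3703°.
Transverse Mercator on WGS84 with k₀ = 0.9996 gives E = 531125.217 m, N = 4542974.867 m.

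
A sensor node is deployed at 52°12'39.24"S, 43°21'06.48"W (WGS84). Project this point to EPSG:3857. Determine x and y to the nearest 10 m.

Web Mercator is spherical with R = a = 6378137 m.
x = R·λ = 6378137 × -0.756631647 = -4825900.301 m.
y = R·ln tan(π/4 + φ/2) = 6378137 × -1.072154624 = -6838349.079 m.

x -4825900 m, y -6838350 m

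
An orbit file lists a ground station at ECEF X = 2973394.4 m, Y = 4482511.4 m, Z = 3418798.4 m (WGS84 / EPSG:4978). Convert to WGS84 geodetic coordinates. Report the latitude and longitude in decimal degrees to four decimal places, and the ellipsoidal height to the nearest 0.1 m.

lat 32.6136°, lon 56.4424°, h 1590.1 m

λ = atan2(Y, X) = 56.44239986°; p = √(X²+Y²) = 5379031.8 m.
Bowring's method on WGS84 (a = 6378137 m, b = 6356752.314 m) gives φ = 32.61360007°, h = 1590.104 m.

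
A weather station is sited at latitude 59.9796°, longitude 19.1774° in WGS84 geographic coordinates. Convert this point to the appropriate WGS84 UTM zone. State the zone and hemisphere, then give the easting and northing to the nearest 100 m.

Zone 34N: E 398300 m, N 6650500 m

Longitude 19.1774° lies in the 6° band [18°, 24°), giving zone 34; latitude is north of the equator, so 34N.
Zone 34 central meridian λ₀ = 6×34 − 183 = 21°; Δλ = -1.8226°.
Transverse Mercator on WGS84 with k₀ = 0.9996 gives E = 398285.579 m, N = 6650540.226 m.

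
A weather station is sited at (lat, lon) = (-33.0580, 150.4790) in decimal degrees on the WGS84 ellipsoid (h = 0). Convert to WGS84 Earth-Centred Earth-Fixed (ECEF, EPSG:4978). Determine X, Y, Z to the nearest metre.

WGS84: a = 6378137 m, e² = 0.006694380; N(φ) = a/√(1−e²sin²φ) = 6384498.999 m.
X = (N+h)·cosφ·cosλ = -4656279.993 m; Y = (N+h)·cosφ·sinλ = 2636649.837 m; Z = (N(1−e²)+h)·sinφ = -3459351.606 m.

X -4656280 m, Y 2636650 m, Z -3459352 m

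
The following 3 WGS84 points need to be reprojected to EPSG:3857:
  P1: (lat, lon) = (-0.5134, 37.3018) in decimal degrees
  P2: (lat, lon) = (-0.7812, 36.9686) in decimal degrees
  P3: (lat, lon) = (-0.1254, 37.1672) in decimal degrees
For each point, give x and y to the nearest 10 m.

Web Mercator: x = R·λ, y = R·ln tan(π/4+φ/2), R = 6378137 m.
P1 (-0.5134°, 37.3018°) → (4152417.382, -57152.191) m.
P2 (-0.7812°, 36.9686°) → (4115325.727, -86965.481) m.
P3 (-0.1254°, 37.1672°) → (4137433.778, -13959.475) m.

P1: x 4152420 m, y -57150 m; P2: x 4115330 m, y -86970 m; P3: x 4137430 m, y -13960 m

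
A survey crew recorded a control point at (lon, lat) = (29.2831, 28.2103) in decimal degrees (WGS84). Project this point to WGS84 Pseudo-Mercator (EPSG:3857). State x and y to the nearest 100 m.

Web Mercator is spherical with R = a = 6378137 m.
x = R·λ = 6378137 × 0.511086510 = 3259779.781 m.
y = R·ln tan(π/4 + φ/2) = 6378137 × 0.513553374 = 3275513.774 m.

x 3259800 m, y 3275500 m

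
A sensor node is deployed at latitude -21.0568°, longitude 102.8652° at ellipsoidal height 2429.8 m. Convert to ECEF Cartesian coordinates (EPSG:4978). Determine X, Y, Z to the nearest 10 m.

WGS84: a = 6378137 m, e² = 0.006694380; N(φ) = a/√(1−e²sin²φ) = 6380894.744 m.
X = (N+h)·cosφ·cosλ = -1326390.836 m; Y = (N+h)·cosφ·sinλ = 5807533.337 m; Z = (N(1−e²)+h)·sinφ = -2278137.964 m.

X -1326390 m, Y 5807530 m, Z -2278140 m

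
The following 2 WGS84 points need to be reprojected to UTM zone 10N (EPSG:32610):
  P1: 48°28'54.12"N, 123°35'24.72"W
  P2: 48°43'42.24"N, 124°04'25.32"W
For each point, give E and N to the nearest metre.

P1: E 456385 m, N 5370010 m; P2: E 421041 m, N 5397820 m

UTM zone 10N: λ₀ = -123°, k₀ = 0.9996.
P1 (48.4817°, -123.5902°) → (456385.235, 5370009.631) m.
P2 (48.7284°, -124.0737°) → (421041.346, 5397820.091) m.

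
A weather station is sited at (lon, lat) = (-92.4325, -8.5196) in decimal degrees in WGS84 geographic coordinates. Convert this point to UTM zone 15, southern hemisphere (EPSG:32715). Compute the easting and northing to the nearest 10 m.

E 562460 m, N 9058210 m

Zone 15 central meridian λ₀ = 6×15 − 183 = -93°; Δλ = +0.5675°.
Transverse Mercator on WGS84 with k₀ = 0.9996 gives E = 562457.284 m, N = 9058213.004 m.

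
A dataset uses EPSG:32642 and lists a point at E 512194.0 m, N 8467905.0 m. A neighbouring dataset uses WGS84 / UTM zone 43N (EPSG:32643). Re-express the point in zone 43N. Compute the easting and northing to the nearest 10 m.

E 353690 m, N 8474730 m

UTM 42N → geographic: φ = 76.29279995°, λ = 69.46100011°.
UTM 43N (λ₀ = 75°) forward: E = 353688.063 m, N = 8474734.140 m.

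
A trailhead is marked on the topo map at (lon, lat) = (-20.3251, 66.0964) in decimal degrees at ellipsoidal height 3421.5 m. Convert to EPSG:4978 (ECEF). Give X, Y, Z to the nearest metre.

X 2431610 m, Y -900691 m, Z 5811439 m

WGS84: a = 6378137 m, e² = 0.006694380; N(φ) = a/√(1−e²sin²φ) = 6396055.882 m.
X = (N+h)·cosφ·cosλ = 2431609.845 m; Y = (N+h)·cosφ·sinλ = -900690.985 m; Z = (N(1−e²)+h)·sinφ = 5811439.496 m.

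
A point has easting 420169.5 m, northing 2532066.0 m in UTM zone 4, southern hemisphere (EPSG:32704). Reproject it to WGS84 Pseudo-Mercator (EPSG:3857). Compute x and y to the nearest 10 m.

Unproject from UTM 4S (λ₀ = -159°) → φ = -67.31719958°, λ = -160.85529893°.
Web Mercator (R = 6378137 m): x = -17906329.968 m, y = -10247024.007 m.

x -17906330 m, y -10247020 m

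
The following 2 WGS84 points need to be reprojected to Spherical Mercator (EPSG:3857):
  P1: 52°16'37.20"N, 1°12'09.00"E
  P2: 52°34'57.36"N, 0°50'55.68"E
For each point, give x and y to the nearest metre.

P1: x 133862 m, y 6850366 m; P2: x 94488 m, y 6906160 m

Web Mercator: x = R·λ, y = R·ln tan(π/4+φ/2), R = 6378137 m.
P1 (52.2770°, 1.2025°) → (133861.688, 6850366.408) m.
P2 (52.5826°, 0.8488°) → (94487.984, 6906160.359) m.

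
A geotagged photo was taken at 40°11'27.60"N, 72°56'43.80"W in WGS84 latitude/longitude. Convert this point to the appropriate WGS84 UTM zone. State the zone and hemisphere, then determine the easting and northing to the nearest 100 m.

Zone 18N: E 674900 m, N 4451000 m

Longitude -72.9455° lies in the 6° band [-78°, -72°), giving zone 18; latitude is north of the equator, so 18N.
Zone 18 central meridian λ₀ = 6×18 − 183 = -75°; Δλ = +2.0545°.
Transverse Mercator on WGS84 with k₀ = 0.9996 gives E = 674888.249 m, N = 4450980.665 m.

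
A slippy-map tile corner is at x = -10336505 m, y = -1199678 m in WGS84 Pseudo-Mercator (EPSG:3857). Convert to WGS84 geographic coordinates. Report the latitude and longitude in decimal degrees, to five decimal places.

lat -10.71390°, lon -92.85440°

R = 6378137 m. λ = x/R = -92.85440426°.
φ = 2·arctan(exp(y/R)) − 90° = 2·arctan(0.82854) − 90° = -10.71390179°.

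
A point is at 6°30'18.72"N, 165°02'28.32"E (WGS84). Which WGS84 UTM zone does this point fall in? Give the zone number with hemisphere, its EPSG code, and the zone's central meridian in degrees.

Zone 58N (EPSG:32658), central meridian 165°

UTM zone = ⌊(λ + 180)/6⌋ + 1; 165.0412° ∈ [162°, 168°) → zone 58.
Hemisphere: N (φ ≥ 0).
Central meridian λ₀ = 6×58 − 183 = 165°.
EPSG code: 32658.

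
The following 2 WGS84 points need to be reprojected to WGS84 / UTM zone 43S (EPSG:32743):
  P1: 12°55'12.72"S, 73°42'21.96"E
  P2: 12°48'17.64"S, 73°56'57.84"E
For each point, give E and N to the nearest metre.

P1: E 359632 m, N 8571335 m; P2: E 385977 m, N 8584208 m

UTM zone 43S: λ₀ = 75°, k₀ = 0.9996.
P1 (-12.9202°, 73.7061°) → (359632.216, 8571334.603) m.
P2 (-12.8049°, 73.9494°) → (385977.367, 8584207.782) m.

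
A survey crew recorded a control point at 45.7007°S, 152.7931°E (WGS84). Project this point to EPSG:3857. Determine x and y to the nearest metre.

Web Mercator is spherical with R = a = 6378137 m.
x = R·λ = 6378137 × 2.666742669 = 17008850.089 m.
y = R·ln tan(π/4 + φ/2) = 6378137 × -0.898775807 = -5732515.228 m.

x 17008850 m, y -5732515 m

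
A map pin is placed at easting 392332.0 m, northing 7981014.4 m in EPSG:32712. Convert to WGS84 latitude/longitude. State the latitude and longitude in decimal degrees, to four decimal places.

lat -18.2576°, lon -112.0185°

Zone 12S: λ₀ = -111°, k₀ = 0.9996, false easting 500000 m, false northing 10000000 m.
Meridian distance M = (N − FN)/k₀ = -2019793.5 m.
Inverse transverse Mercator on WGS84 gives φ = -18.25759987°, λ = -112.01849972°.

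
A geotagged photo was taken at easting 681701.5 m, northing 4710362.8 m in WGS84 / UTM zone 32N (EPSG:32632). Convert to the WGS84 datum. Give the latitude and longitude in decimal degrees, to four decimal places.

lat 42.5243°, lon 11.2122°

Zone 32N: λ₀ = 9°, k₀ = 0.9996, false easting 500000 m.
Meridian distance M = (N − FN)/k₀ = 4712247.7 m.
Inverse transverse Mercator on WGS84 gives φ = 42.52429956°, λ = 11.21220004°.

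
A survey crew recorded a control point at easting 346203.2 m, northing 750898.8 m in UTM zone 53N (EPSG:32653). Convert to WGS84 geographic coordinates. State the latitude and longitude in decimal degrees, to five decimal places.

Zone 53N: λ₀ = 135°, k₀ = 0.9996, false easting 500000 m.
Meridian distance M = (N − FN)/k₀ = 751199.3 m.
Inverse transverse Mercator on WGS84 gives φ = 6.79129985°, λ = 133.60829978°.

lat 6.79130°, lon 133.60830°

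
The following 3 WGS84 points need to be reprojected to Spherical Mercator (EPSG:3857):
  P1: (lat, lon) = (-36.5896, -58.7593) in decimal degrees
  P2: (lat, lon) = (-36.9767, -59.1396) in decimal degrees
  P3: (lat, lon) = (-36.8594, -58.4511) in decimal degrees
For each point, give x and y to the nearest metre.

Web Mercator: x = R·λ, y = R·ln tan(π/4+φ/2), R = 6378137 m.
P1 (-36.5896°, -58.7593°) → (-6541055.355, -4382055.664) m.
P2 (-36.9767°, -59.1396°) → (-6583390.158, -4435859.565) m.
P3 (-36.8594°, -58.4511°) → (-6506746.688, -4419527.038) m.

P1: x -6541055 m, y -4382056 m; P2: x -6583390 m, y -4435860 m; P3: x -6506747 m, y -4419527 m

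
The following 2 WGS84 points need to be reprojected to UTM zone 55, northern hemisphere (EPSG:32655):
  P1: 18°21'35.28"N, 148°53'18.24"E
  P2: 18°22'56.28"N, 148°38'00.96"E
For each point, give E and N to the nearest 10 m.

P1: E 699530 m, N 2031030 m; P2: E 672580 m, N 2033260 m

UTM zone 55N: λ₀ = 147°, k₀ = 0.9996.
P1 (18.3598°, 148.8884°) → (699530.779, 2031029.137) m.
P2 (18.3823°, 148.6336°) → (672579.551, 2033258.577) m.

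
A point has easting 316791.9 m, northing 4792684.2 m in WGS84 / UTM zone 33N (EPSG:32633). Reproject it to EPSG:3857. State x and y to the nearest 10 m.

Unproject from UTM 33N (λ₀ = 15°) → φ = 43.26469996°, λ = 12.74259995°.
Web Mercator (R = 6378137 m): x = 1418499.738 m, y = 5352349.061 m.

x 1418500 m, y 5352350 m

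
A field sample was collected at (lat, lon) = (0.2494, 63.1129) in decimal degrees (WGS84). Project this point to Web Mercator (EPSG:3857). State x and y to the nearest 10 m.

x 7025700 m, y 27760 m

Web Mercator is spherical with R = a = 6378137 m.
x = R·λ = 6378137 × 1.101527905 = 7025695.890 m.
y = R·ln tan(π/4 + φ/2) = 6378137 × 0.004352865 = 27763.169 m.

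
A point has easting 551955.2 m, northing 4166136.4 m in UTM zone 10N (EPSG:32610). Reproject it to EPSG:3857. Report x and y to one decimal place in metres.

x -13626741.3 m, y 4528820.5 m

Unproject from UTM 10N (λ₀ = -123°) → φ = 37.64089989°, λ = -122.41109981°.
Web Mercator (R = 6378137 m): x = -13626741.298 m, y = 4528820.478 m.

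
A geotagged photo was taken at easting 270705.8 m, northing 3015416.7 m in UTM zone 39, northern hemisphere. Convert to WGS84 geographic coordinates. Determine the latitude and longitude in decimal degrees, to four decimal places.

Zone 39N: λ₀ = 51°, k₀ = 0.9996, false easting 500000 m.
Meridian distance M = (N − FN)/k₀ = 3016623.3 m.
Inverse transverse Mercator on WGS84 gives φ = 27.24250044°, λ = 48.68430048°.

lat 27.2425°, lon 48.6843°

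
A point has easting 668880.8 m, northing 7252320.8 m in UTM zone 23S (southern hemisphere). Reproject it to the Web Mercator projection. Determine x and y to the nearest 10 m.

x -4823340 m, y -2855450 m

Unproject from UTM 23S (λ₀ = -45°) → φ = -24.83470038°, λ = -43.32880038°.
Web Mercator (R = 6378137 m): x = -4823339.995 m, y = -2855454.908 m.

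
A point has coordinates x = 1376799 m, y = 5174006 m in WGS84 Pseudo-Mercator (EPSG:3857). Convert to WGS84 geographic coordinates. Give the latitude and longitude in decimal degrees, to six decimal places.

R = 6378137 m. λ = x/R = 12.36799585°.
φ = 2·arctan(exp(y/R)) − 90° = 2·arctan(2.25063) − 90° = 42.08690304°.

lat 42.086903°, lon 12.367996°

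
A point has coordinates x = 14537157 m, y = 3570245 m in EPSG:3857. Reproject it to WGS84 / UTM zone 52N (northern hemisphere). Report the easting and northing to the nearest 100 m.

E 652500 m, N 3377200 m

Web Mercator inverse (R = 6378137 m) → φ = 30.51750311°, λ = 130.58950321°.
UTM 52N forward: E = 652511.794 m, N = 3377205.578 m.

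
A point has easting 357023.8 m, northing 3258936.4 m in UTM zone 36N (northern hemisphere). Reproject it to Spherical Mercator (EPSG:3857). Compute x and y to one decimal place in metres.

Unproject from UTM 36N (λ₀ = 33°) → φ = 29.45170020°, λ = 31.52569979°.
Web Mercator (R = 6378137 m): x = 3509424.847 m, y = 3433263.933 m.

x 3509424.8 m, y 3433263.9 m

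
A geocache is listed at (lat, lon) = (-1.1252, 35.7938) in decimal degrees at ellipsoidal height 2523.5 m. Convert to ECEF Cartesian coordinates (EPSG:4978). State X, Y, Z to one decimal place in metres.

X 5174535.4 m, Y 3731141.5 m, Z -124459.9 m

WGS84: a = 6378137 m, e² = 0.006694380; N(φ) = a/√(1−e²sin²φ) = 6378145.233 m.
X = (N+h)·cosφ·cosλ = 5174535.418 m; Y = (N+h)·cosφ·sinλ = 3731141.514 m; Z = (N(1−e²)+h)·sinφ = -124459.893 m.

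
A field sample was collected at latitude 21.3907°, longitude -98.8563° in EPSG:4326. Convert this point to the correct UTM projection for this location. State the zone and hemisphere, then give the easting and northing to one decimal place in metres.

Zone 14N: E 514895.4 m, N 2365395.3 m

Longitude -98.8563° lies in the 6° band [-102°, -96°), giving zone 14; latitude is north of the equator, so 14N.
Zone 14 central meridian λ₀ = 6×14 − 183 = -99°; Δλ = +0.1437°.
Transverse Mercator on WGS84 with k₀ = 0.9996 gives E = 514895.372 m, N = 2365395.287 m.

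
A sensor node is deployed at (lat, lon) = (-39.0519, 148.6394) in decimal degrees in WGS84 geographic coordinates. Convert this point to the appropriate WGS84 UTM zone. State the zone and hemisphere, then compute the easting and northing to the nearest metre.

Longitude 148.6394° lies in the 6° band [144°, 150°), giving zone 55; latitude is south of the equator, so 55S.
Zone 55 central meridian λ₀ = 6×55 − 183 = 147°; Δλ = +1.6394°.
Transverse Mercator on WGS84 with k₀ = 0.9996 gives E = 641858.790 m, N = 5676185.166 m.

Zone 55S: E 641859 m, N 5676185 m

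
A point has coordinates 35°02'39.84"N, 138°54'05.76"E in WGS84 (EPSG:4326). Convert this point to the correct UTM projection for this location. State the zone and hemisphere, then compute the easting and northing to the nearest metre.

Zone 54N: E 308606 m, N 3879980 m

Longitude 138.9016° lies in the 6° band [138°, 144°), giving zone 54; latitude is north of the equator, so 54N.
Zone 54 central meridian λ₀ = 6×54 − 183 = 141°; Δλ = -2.0984°.
Transverse Mercator on WGS84 with k₀ = 0.9996 gives E = 308606.323 m, N = 3879979.900 m.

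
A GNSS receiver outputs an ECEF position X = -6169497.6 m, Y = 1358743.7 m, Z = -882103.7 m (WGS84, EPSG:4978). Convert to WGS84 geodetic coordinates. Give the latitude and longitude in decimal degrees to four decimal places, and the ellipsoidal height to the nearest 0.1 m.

λ = atan2(Y, X) = 167.57970026°; p = √(X²+Y²) = 6317347.9 m.
Bowring's method on WGS84 (a = 6378137 m, b = 6356752.314 m) gives φ = -8.00180037°, h = 909.583 m.

lat -8.0018°, lon 167.5797°, h 909.6 m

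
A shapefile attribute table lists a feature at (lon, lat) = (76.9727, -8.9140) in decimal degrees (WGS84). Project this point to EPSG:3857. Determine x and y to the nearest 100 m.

Web Mercator is spherical with R = a = 6378137 m.
x = R·λ = 6378137 × 1.343427049 = 8568561.769 m.
y = R·ln tan(π/4 + φ/2) = 6378137 × -0.156210097 = -996329.400 m.

x 8568600 m, y -996300 m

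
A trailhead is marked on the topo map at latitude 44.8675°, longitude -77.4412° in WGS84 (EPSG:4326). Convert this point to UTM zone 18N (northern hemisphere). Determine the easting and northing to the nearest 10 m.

Zone 18 central meridian λ₀ = 6×18 − 183 = -75°; Δλ = -2.4412°.
Transverse Mercator on WGS84 with k₀ = 0.9996 gives E = 307152.812 m, N = 4971130.679 m.

E 307150 m, N 4971130 m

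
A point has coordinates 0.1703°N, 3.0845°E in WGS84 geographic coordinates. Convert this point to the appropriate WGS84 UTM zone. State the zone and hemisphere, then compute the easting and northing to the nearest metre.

Zone 31N: E 509403 m, N 18823 m

Longitude 3.0845° lies in the 6° band [0°, 6°), giving zone 31; latitude is north of the equator, so 31N.
Zone 31 central meridian λ₀ = 6×31 − 183 = 3°; Δλ = +0.0845°.
Transverse Mercator on WGS84 with k₀ = 0.9996 gives E = 509402.697 m, N = 18823.288 m.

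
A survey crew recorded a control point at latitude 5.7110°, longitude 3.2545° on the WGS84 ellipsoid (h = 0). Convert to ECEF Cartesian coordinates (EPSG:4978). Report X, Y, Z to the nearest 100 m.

WGS84: a = 6378137 m, e² = 0.006694380; N(φ) = a/√(1−e²sin²φ) = 6378348.415 m.
X = (N+h)·cosφ·cosλ = 6336453.532 m; Y = (N+h)·cosφ·sinλ = 360309.178 m; Z = (N(1−e²)+h)·sinφ = 630465.437 m.

X 6336500 m, Y 360300 m, Z 630500 m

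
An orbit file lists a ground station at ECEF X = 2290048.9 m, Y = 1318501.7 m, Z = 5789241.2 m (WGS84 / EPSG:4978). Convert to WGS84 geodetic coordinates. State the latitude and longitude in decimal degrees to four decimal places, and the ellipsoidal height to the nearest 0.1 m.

lat 65.6107°, lon 29.9313°, h 3386.3 m

λ = atan2(Y, X) = 29.93129945°; p = √(X²+Y²) = 2642493.3 m.
Bowring's method on WGS84 (a = 6378137 m, b = 6356752.314 m) gives φ = 65.61069998°, h = 3386.346 m.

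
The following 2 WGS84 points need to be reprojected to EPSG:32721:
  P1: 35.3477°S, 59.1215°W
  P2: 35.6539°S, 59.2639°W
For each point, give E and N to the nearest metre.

UTM zone 21S: λ₀ = -57°, k₀ = 0.9996.
P1 (-35.3477°, -59.1215°) → (307217.399, 6086331.811) m.
P2 (-35.6539°, -59.2639°) → (295055.029, 6052077.188) m.

P1: E 307217 m, N 6086332 m; P2: E 295055 m, N 6052077 m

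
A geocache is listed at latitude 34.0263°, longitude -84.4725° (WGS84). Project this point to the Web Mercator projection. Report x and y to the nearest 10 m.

Web Mercator is spherical with R = a = 6378137 m.
x = R·λ = 6378137 × -1.474323252 = -9403435.686 m.
y = R·ln tan(π/4 + φ/2) = 6378137 × 0.632211886 = 4032334.020 m.

x -9403440 m, y 4032330 m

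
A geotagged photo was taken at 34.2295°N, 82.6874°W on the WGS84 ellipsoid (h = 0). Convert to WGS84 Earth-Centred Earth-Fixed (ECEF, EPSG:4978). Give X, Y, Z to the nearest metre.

X 671923 m, Y -5236044 m, Z 3567523 m

WGS84: a = 6378137 m, e² = 0.006694380; N(φ) = a/√(1−e²sin²φ) = 6384902.875 m.
X = (N+h)·cosφ·cosλ = 671923.091 m; Y = (N+h)·cosφ·sinλ = -5236043.922 m; Z = (N(1−e²)+h)·sinφ = 3567522.942 m.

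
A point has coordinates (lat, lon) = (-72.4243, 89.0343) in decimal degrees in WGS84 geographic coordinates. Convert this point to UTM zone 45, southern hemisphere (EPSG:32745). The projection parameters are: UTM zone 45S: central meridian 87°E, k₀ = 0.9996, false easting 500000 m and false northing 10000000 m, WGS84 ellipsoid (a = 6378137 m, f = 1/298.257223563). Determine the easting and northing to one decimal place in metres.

E 568552.1 m, N 1962579.0 m

Zone 45 central meridian λ₀ = 6×45 − 183 = 87°; Δλ = +2.0343°.
Transverse Mercator on WGS84 with k₀ = 0.9996 gives E = 568552.054 m, N = 1962579.046 m.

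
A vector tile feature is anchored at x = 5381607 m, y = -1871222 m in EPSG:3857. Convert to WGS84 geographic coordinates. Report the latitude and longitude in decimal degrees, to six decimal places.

lat -16.573398°, lon 48.343798°

R = 6378137 m. λ = x/R = 48.34379821°.
φ = 2·arctan(exp(y/R)) − 90° = 2·arctan(0.74574) − 90° = -16.57339766°.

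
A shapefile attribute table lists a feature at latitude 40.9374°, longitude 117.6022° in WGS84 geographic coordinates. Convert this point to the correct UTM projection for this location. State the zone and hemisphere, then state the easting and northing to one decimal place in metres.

Zone 50N: E 550694.0 m, N 4531982.5 m

Longitude 117.6022° lies in the 6° band [114°, 120°), giving zone 50; latitude is north of the equator, so 50N.
Zone 50 central meridian λ₀ = 6×50 − 183 = 117°; Δλ = +0.6022°.
Transverse Mercator on WGS84 with k₀ = 0.9996 gives E = 550693.963 m, N = 4531982.468 m.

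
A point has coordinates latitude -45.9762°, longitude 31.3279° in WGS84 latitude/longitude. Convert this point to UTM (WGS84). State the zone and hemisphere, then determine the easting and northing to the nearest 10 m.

Zone 36S: E 370470 m, N 4907240 m

Longitude 31.3279° lies in the 6° band [30°, 36°), giving zone 36; latitude is south of the equator, so 36S.
Zone 36 central meridian λ₀ = 6×36 − 183 = 33°; Δλ = -1.6721°.
Transverse Mercator on WGS84 with k₀ = 0.9996 gives E = 370470.527 m, N = 4907237.597 m.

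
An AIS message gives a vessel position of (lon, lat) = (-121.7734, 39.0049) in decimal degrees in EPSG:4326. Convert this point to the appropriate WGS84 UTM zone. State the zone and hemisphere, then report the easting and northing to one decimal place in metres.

Zone 10N: E 606207.8 m, N 4318035.9 m

Longitude -121.7734° lies in the 6° band [-126°, -120°), giving zone 10; latitude is north of the equator, so 10N.
Zone 10 central meridian λ₀ = 6×10 − 183 = -123°; Δλ = +1.2266°.
Transverse Mercator on WGS84 with k₀ = 0.9996 gives E = 606207.823 m, N = 4318035.927 m.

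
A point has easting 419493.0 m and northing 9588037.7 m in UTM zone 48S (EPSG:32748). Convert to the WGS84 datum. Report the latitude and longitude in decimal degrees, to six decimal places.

lat -3.726800°, lon 104.275000°

Zone 48S: λ₀ = 105°, k₀ = 0.9996, false easting 500000 m, false northing 10000000 m.
Meridian distance M = (N − FN)/k₀ = -412127.2 m.
Inverse transverse Mercator on WGS84 gives φ = -3.72679988°, λ = 104.27500028°.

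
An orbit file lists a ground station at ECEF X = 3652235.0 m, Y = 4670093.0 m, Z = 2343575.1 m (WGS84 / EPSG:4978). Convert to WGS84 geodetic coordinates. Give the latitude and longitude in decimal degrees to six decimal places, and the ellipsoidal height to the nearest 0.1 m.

lat 21.700700°, lon 51.972900°, h -210.2 m

λ = atan2(Y, X) = 51.97290036°; p = √(X²+Y²) = 5928624.6 m.
Bowring's method on WGS84 (a = 6378137 m, b = 6356752.314 m) gives φ = 21.70069986°, h = -210.202 m.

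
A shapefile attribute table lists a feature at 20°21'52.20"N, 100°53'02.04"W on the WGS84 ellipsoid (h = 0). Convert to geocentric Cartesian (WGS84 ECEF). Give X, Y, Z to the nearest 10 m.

WGS84: a = 6378137 m, e² = 0.006694380; N(φ) = a/√(1−e²sin²φ) = 6380723.872 m.
X = (N+h)·cosφ·cosλ = -1129502.143 m; Y = (N+h)·cosφ·sinλ = -5874310.660 m; Z = (N(1−e²)+h)·sinφ = 2205571.622 m.

X -1129500 m, Y -5874310 m, Z 2205570 m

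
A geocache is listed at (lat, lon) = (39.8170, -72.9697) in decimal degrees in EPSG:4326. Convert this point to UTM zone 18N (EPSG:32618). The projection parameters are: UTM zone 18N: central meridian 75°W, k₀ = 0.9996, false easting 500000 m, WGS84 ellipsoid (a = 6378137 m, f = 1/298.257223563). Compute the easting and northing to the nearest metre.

Zone 18 central meridian λ₀ = 6×18 − 183 = -75°; Δλ = +2.0303°.
Transverse Mercator on WGS84 with k₀ = 0.9996 gives E = 673774.170 m, N = 4409418.306 m.

E 673774 m, N 4409418 m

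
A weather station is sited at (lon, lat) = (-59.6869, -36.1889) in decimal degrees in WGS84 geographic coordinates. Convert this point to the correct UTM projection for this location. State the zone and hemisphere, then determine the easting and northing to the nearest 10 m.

Zone 21S: E 258390 m, N 5991750 m

Longitude -59.6869° lies in the 6° band [-60°, -54°), giving zone 21; latitude is south of the equator, so 21S.
Zone 21 central meridian λ₀ = 6×21 − 183 = -57°; Δλ = -2.6869°.
Transverse Mercator on WGS84 with k₀ = 0.9996 gives E = 258387.890 m, N = 5991752.989 m.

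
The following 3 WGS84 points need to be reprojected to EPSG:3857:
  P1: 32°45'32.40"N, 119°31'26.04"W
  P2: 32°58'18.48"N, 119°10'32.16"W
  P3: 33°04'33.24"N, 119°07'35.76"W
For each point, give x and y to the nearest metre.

P1: x -13305340 m, y 3863359 m; P2: x -13266567 m, y 3891561 m; P3: x -13261112 m, y 3905383 m

Web Mercator: x = R·λ, y = R·ln tan(π/4+φ/2), R = 6378137 m.
P1 (32.7590°, -119.5239°) → (-13305339.686, 3863358.760) m.
P2 (32.9718°, -119.1756°) → (-13266567.107, 3891561.483) m.
P3 (33.0759°, -119.1266°) → (-13261112.452, 3905382.758) m.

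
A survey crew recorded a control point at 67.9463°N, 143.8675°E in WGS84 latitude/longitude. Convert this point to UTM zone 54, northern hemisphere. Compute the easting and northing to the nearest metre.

Zone 54 central meridian λ₀ = 6×54 − 183 = 141°; Δλ = +2.8675°.
Transverse Mercator on WGS84 with k₀ = 0.9996 gives E = 620117.014 m, N = 7539663.833 m.

E 620117 m, N 7539664 m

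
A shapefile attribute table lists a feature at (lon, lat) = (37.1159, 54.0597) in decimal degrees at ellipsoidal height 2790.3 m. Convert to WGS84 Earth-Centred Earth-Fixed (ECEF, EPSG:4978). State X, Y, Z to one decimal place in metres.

X 2993082.8 m, Y 2264956.7 m, Z 5142905.9 m

WGS84: a = 6378137 m, e² = 0.006694380; N(φ) = a/√(1−e²sin²φ) = 6392177.369 m.
X = (N+h)·cosφ·cosλ = 2993082.842 m; Y = (N+h)·cosφ·sinλ = 2264956.740 m; Z = (N(1−e²)+h)·sinφ = 5142905.937 m.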